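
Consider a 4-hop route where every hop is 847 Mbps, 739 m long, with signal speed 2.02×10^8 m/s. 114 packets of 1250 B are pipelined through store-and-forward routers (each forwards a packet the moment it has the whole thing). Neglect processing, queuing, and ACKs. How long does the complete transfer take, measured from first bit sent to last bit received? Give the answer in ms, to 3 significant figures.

Per-hop transmission t_tx = L/R = 10000/847000000 = 0.0118064 ms.
Per-hop propagation t_prop = 739/202000000 = 0.00365842 ms.
Pipeline fill: first packet needs 4·t_tx to clear all hops; remaining 113 packets each add one t_tx.
Total = (4+114-1)·t_tx + 4·t_prop = 117·0.0118064 + 4·0.00365842 = 1.40 ms.

1.40 ms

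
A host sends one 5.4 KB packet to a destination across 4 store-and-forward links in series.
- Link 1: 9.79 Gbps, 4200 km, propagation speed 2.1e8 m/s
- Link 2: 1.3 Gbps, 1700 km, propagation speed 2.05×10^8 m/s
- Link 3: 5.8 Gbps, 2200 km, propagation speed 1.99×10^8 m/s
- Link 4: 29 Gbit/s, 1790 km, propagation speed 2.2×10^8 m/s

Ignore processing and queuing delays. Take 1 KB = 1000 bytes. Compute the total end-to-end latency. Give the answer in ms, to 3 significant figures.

47.5 ms

L = 43200 bits.
Transmission delays (L/R per hop): 0.00441267, 0.0332308, 0.00744828, 0.00148966 ms; sum = 0.0465814 ms.
Propagation delays (d/s per hop): 20, 8.29268, 11.0553, 8.13636 ms; sum = 47.4843 ms.
End-to-end = 47.5 ms.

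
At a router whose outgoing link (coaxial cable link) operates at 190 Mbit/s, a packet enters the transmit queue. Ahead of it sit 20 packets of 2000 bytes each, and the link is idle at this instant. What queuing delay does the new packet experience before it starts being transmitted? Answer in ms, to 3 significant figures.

1.68 ms

Each queued packet: L/R = 16000/190000000 = 0.0842105 ms.
20 queued → 1.68421 ms.
Queuing delay = 1.68 ms.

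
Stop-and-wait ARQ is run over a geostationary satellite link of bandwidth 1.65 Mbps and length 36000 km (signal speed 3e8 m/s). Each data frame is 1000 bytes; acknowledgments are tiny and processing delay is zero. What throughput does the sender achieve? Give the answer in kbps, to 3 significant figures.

32.7 kbps

t_tx = L/R = 8000/1650000 = 0.00484848 s.
t_prop = 36000000/300000000 = 0.12 s; RTT = 0.24 s.
Cycle = t_tx + RTT = 0.244848 s.
Throughput = L / cycle = 8000 / 0.244848 = 32.7 kbps.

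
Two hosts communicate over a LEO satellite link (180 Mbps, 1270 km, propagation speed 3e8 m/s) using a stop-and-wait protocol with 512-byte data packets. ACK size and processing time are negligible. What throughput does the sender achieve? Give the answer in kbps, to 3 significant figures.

t_tx = L/R = 4096/180000000 = 2.27556e-05 s.
t_prop = 1270000/300000000 = 0.00423333 s; RTT = 0.00846667 s.
Cycle = t_tx + RTT = 0.00848942 s.
Throughput = L / cycle = 4096 / 0.00848942 = 482 kbps.

482 kbps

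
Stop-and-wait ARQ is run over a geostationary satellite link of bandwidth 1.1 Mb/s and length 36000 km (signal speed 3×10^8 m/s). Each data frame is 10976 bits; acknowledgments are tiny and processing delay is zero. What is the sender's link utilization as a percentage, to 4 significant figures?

3.992 %

t_tx = L/R = 10976/1100000 = 0.00997818 s.
t_prop = 36000000/300000000 = 0.12 s; RTT = 0.24 s.
Cycle = t_tx + RTT = 0.249978 s.
Utilization = t_tx / cycle = 0.00997818/0.249978 = 3.992 %.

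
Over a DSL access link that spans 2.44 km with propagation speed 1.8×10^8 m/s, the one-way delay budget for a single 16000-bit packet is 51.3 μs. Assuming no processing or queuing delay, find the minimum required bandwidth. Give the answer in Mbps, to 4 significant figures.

Propagation delay = 2440 / 180000000 = 13.5556 μs.
Transmission budget = 51.3 − 13.5556 = 37.7444 μs.
R ≥ L / t_tx = 16000 bits / 3.77444e-05 s = 423.9 Mbps.

423.9 Mbps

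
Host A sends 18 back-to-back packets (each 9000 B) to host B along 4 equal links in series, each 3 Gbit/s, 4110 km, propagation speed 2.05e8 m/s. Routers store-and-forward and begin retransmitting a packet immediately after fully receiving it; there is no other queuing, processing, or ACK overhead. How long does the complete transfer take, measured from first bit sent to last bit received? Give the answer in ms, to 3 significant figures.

Per-hop transmission t_tx = L/R = 72000/3000000000 = 0.024 ms.
Per-hop propagation t_prop = 4110000/2.05e+08 = 20.0488 ms.
Pipeline fill: first packet needs 4·t_tx to clear all hops; remaining 17 packets each add one t_tx.
Total = (4+18-1)·t_tx + 4·t_prop = 21·0.024 + 4·20.0488 = 80.7 ms.

80.7 ms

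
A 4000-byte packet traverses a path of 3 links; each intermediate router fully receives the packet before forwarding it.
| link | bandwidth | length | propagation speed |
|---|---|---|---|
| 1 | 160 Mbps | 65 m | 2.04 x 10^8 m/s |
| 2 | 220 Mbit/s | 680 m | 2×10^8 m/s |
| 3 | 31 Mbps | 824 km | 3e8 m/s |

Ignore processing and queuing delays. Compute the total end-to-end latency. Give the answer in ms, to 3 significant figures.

L = 4000 × 8 = 32000 bits.
Transmission delays (L/R per hop): 0.2, 0.145455, 1.03226 ms; sum = 1.37771 ms.
Propagation delays (d/s per hop): 0.000318627, 0.0034, 2.74667 ms; sum = 2.75039 ms.
End-to-end = 4.13 ms.

4.13 ms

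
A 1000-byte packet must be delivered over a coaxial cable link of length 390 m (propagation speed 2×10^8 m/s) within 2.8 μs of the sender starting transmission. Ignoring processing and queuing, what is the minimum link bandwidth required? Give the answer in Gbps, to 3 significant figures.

9.41 Gbps

L = 8000 bits.
Propagation delay = 390 / 200000000 = 1.95 μs.
Transmission budget = 2.8 − 1.95 = 0.85 μs.
R ≥ L / t_tx = 8000 bits / 8.5e-07 s = 9.41 Gbps.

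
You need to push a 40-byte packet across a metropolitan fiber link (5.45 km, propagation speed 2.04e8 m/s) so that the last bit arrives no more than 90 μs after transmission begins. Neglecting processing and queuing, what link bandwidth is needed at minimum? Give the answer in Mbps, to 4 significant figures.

L = 320 bits.
Propagation delay = 5450 / 204000000 = 26.7157 μs.
Transmission budget = 90 − 26.7157 = 63.2843 μs.
R ≥ L / t_tx = 320 bits / 6.32843e-05 s = 5.057 Mbps.

5.057 Mbps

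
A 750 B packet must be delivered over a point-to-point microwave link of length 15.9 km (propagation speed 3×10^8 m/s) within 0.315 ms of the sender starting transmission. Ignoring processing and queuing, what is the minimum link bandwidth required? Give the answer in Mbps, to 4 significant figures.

22.90 Mbps

L = 6000 bits.
Propagation delay = 15900 / 300000000 = 0.053 ms.
Transmission budget = 0.315 − 0.053 = 0.262 ms.
R ≥ L / t_tx = 6000 bits / 0.000262 s = 22.90 Mbps.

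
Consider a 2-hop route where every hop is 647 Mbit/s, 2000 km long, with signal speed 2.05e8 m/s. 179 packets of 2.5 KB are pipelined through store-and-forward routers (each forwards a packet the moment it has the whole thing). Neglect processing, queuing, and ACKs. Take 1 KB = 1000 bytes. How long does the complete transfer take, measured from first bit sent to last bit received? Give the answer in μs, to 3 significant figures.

Per-hop transmission t_tx = L/R = 20000/647000000 = 30.9119 μs.
Per-hop propagation t_prop = 2000000/2.05e+08 = 9756.1 μs.
Pipeline fill: first packet needs 2·t_tx to clear all hops; remaining 178 packets each add one t_tx.
Total = (2+179-1)·t_tx + 2·t_prop = 180·30.9119 + 2·9756.1 = 25100 μs.

25100 μs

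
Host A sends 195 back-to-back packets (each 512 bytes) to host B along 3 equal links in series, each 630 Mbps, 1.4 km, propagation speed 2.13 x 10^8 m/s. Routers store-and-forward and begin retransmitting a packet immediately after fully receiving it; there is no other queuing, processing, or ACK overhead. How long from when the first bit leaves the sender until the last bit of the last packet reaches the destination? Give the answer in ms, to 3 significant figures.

1.30 ms

Per-hop transmission t_tx = L/R = 4096/630000000 = 0.00650159 ms.
Per-hop propagation t_prop = 1400/213000000 = 0.00657277 ms.
Pipeline fill: first packet needs 3·t_tx to clear all hops; remaining 194 packets each add one t_tx.
Total = (3+195-1)·t_tx + 3·t_prop = 197·0.00650159 + 3·0.00657277 = 1.30 ms.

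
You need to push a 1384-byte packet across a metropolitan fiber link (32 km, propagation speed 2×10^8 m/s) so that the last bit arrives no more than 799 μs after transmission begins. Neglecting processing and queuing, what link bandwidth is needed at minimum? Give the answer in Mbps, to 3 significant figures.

L = 11072 bits.
Propagation delay = 32000 / 200000000 = 160 μs.
Transmission budget = 799 − 160 = 639 μs.
R ≥ L / t_tx = 11072 bits / 0.000639 s = 17.3 Mbps.

17.3 Mbps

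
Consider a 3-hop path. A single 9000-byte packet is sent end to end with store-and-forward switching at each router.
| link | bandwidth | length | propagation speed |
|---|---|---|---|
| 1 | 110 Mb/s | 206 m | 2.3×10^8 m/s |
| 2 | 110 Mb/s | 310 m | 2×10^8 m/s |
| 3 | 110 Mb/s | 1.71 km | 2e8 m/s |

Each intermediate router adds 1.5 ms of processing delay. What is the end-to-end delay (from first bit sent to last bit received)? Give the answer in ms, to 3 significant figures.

4.97 ms

L = 9000 × 8 = 72000 bits.
Transmission delay per hop = L/R = 72000/110000000 = 0.654545 ms; 3 hops → 1.96364 ms.
Propagation delays (d/s per hop): 0.000895652, 0.00155, 0.00855 ms; sum = 0.0109957 ms.
Processing at 2 router(s): 2 × 1.5 ms = 3 ms.
End-to-end = 4.97 ms.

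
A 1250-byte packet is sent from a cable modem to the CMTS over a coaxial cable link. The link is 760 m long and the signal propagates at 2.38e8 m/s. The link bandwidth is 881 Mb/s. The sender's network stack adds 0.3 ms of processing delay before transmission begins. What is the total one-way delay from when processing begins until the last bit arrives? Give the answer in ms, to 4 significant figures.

L = 1250 × 8 = 10000 bits.
Transmission delay = L/R = 10000 / 881000000 = 0.0113507 ms.
Propagation delay = d/s = 760 m / 238000000 m/s = 0.00319328 ms.
Plus processing delay 0.3 ms = 0.3 ms.
Total = 0.3145 ms.

0.3145 ms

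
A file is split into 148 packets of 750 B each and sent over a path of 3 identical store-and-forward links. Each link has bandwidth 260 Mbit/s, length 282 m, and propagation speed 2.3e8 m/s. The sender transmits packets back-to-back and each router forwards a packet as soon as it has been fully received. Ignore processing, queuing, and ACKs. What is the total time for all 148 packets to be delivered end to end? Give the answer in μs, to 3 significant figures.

3470 μs

Per-hop transmission t_tx = L/R = 6000/260000000 = 23.0769 μs.
Per-hop propagation t_prop = 282/2.3e+08 = 1.22609 μs.
Pipeline fill: first packet needs 3·t_tx to clear all hops; remaining 147 packets each add one t_tx.
Total = (3+148-1)·t_tx + 3·t_prop = 150·23.0769 + 3·1.22609 = 3470 μs.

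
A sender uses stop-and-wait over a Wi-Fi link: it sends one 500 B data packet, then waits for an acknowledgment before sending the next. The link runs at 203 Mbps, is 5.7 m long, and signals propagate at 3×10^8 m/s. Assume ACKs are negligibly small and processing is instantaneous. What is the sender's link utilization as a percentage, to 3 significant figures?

t_tx = L/R = 4000/203000000 = 1.97044e-05 s.
t_prop = 5.7/300000000 = 1.9e-08 s; RTT = 3.8e-08 s.
Cycle = t_tx + RTT = 1.97424e-05 s.
Utilization = t_tx / cycle = 1.97044e-05/1.97424e-05 = 99.8 %.

99.8 %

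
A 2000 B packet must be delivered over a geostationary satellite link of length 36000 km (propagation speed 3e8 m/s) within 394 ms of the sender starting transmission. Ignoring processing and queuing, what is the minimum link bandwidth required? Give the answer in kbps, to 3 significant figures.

L = 16000 bits.
Propagation delay = 36000000 / 300000000 = 120 ms.
Transmission budget = 394 − 120 = 274 ms.
R ≥ L / t_tx = 16000 bits / 0.274 s = 58.4 kbps.

58.4 kbps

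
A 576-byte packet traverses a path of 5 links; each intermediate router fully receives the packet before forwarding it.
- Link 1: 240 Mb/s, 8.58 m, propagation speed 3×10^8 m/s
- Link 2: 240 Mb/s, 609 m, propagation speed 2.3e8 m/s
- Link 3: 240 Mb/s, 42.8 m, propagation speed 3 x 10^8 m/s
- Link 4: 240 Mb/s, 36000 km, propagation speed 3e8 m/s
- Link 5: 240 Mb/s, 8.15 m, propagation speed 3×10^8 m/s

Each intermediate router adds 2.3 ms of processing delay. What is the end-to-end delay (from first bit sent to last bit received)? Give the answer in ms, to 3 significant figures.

L = 576 × 8 = 4608 bits.
Transmission delay per hop = L/R = 4608/240000000 = 0.0192 ms; 5 hops → 0.096 ms.
Propagation delays (d/s per hop): 2.86e-05, 0.00264783, 0.000142667, 120, 2.71667e-05 ms; sum = 120.003 ms.
Processing at 4 router(s): 4 × 2.3 ms = 9.2 ms.
End-to-end = 129 ms.

129 ms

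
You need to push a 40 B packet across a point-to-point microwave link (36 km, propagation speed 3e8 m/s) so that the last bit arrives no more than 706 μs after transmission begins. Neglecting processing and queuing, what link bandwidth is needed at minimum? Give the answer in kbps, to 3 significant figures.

546 kbps

L = 320 bits.
Propagation delay = 36000 / 300000000 = 120 μs.
Transmission budget = 706 − 120 = 586 μs.
R ≥ L / t_tx = 320 bits / 0.000586 s = 546 kbps.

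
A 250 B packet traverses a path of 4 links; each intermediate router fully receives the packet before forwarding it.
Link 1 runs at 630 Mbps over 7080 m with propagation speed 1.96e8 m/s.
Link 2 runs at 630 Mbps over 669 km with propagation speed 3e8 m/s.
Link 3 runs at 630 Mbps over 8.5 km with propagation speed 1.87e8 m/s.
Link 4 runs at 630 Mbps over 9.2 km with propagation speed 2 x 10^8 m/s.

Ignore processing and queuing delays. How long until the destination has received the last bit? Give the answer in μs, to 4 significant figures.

L = 250 × 8 = 2000 bits.
Transmission delay per hop = L/R = 2000/630000000 = 3.1746 μs; 4 hops → 12.6984 μs.
Propagation delays (d/s per hop): 36.1224, 2230, 45.4545, 46 μs; sum = 2357.58 μs.
End-to-end = 2370 μs.

2370 μs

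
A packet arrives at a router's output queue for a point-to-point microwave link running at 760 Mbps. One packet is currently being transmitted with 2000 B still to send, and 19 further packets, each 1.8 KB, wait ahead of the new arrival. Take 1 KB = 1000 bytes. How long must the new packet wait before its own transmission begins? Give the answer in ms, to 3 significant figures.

0.381 ms

Each queued packet: L/R = 14400/760000000 = 0.0189474 ms.
19 queued → 0.36 ms.
Plus remaining 16000 bits of current packet: 0.0210526 ms.
Queuing delay = 0.381 ms.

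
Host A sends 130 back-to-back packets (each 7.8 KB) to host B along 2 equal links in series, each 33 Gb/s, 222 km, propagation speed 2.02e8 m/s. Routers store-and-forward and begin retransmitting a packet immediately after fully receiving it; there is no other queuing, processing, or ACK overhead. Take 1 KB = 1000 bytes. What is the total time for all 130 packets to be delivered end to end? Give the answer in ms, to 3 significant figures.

2.45 ms

Per-hop transmission t_tx = L/R = 62400/33000000000 = 0.00189091 ms.
Per-hop propagation t_prop = 222000/202000000 = 1.09901 ms.
Pipeline fill: first packet needs 2·t_tx to clear all hops; remaining 129 packets each add one t_tx.
Total = (2+130-1)·t_tx + 2·t_prop = 131·0.00189091 + 2·1.09901 = 2.45 ms.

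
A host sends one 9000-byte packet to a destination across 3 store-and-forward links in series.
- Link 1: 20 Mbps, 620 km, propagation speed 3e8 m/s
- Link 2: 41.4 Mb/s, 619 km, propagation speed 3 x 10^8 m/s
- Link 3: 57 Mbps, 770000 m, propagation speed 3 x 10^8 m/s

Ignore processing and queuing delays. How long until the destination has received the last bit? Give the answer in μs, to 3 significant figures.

L = 9000 × 8 = 72000 bits.
Transmission delays (L/R per hop): 3600, 1739.13, 1263.16 μs; sum = 6602.29 μs.
Propagation delays (d/s per hop): 2066.67, 2063.33, 2566.67 μs; sum = 6696.67 μs.
End-to-end = 13300 μs.

13300 μs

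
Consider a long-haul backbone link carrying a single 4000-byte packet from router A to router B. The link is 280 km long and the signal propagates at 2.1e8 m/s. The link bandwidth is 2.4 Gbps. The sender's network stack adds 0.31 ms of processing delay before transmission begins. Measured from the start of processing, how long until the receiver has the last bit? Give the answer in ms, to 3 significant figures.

L = 4000 × 8 = 32000 bits.
Transmission delay = L/R = 32000 / 2400000000 = 0.0133333 ms.
Propagation delay = d/s = 280000 m / 210000000 m/s = 1.33333 ms.
Plus processing delay 0.31 ms = 0.31 ms.
Total = 1.66 ms.

1.66 ms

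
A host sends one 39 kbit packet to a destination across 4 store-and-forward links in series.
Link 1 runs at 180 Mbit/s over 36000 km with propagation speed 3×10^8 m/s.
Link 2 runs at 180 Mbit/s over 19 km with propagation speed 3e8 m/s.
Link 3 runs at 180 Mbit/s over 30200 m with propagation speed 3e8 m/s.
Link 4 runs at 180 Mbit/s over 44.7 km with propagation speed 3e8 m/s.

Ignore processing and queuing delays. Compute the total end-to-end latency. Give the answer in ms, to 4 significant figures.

121.2 ms

L = 39000 bits.
Transmission delay per hop = L/R = 39000/180000000 = 0.216667 ms; 4 hops → 0.866667 ms.
Propagation delays (d/s per hop): 120, 0.0633333, 0.100667, 0.149 ms; sum = 120.313 ms.
End-to-end = 121.2 ms.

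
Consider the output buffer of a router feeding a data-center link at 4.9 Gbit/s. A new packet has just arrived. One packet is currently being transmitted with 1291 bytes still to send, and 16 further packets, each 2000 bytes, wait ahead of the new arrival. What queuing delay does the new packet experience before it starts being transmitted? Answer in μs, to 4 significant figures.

54.35 μs

Each queued packet: L/R = 16000/4900000000 = 3.26531 μs.
16 queued → 52.2449 μs.
Plus remaining 10328 bits of current packet: 2.10776 μs.
Queuing delay = 54.35 μs.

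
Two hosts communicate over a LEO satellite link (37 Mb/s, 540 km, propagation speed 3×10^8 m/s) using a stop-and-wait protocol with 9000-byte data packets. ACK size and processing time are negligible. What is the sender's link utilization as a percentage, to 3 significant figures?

35.1 %

t_tx = L/R = 72000/37000000 = 0.00194595 s.
t_prop = 540000/300000000 = 0.0018 s; RTT = 0.0036 s.
Cycle = t_tx + RTT = 0.00554595 s.
Utilization = t_tx / cycle = 0.00194595/0.00554595 = 35.1 %.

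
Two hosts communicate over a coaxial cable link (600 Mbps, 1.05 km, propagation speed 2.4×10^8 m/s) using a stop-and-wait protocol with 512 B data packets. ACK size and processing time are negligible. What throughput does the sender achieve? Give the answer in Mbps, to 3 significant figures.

t_tx = L/R = 4096/600000000 = 6.82667e-06 s.
t_prop = 1050/240000000 = 4.375e-06 s; RTT = 8.75e-06 s.
Cycle = t_tx + RTT = 1.55767e-05 s.
Throughput = L / cycle = 4096 / 1.55767e-05 = 263 Mbps.

263 Mbps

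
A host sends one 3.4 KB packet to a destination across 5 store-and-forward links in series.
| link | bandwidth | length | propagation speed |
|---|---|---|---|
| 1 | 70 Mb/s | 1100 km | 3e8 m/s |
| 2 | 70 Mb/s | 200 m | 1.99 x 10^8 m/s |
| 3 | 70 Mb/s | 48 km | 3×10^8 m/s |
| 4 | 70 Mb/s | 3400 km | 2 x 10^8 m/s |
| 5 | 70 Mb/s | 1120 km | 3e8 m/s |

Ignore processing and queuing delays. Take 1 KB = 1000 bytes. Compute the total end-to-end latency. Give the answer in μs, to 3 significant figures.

L = 27200 bits.
Transmission delay per hop = L/R = 27200/70000000 = 388.571 μs; 5 hops → 1942.86 μs.
Propagation delays (d/s per hop): 3666.67, 1.00503, 160, 17000, 3733.33 μs; sum = 24561 μs.
End-to-end = 26500 μs.

26500 μs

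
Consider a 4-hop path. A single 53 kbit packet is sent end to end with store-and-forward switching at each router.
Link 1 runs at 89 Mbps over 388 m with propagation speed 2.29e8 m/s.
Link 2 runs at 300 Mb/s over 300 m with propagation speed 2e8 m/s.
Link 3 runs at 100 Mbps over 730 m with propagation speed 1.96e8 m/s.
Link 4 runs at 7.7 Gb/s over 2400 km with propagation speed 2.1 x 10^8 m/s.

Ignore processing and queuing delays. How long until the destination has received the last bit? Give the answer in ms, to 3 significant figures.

L = 53000 bits.
Transmission delays (L/R per hop): 0.595506, 0.176667, 0.53, 0.00688312 ms; sum = 1.30906 ms.
Propagation delays (d/s per hop): 0.00169432, 0.0015, 0.00372449, 11.4286 ms; sum = 11.4355 ms.
End-to-end = 12.7 ms.

12.7 ms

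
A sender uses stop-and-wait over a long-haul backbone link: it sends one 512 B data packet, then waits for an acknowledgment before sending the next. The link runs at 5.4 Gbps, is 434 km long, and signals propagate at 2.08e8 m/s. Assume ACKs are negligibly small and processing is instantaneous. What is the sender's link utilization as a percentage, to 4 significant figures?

t_tx = L/R = 4096/5400000000 = 7.58519e-07 s.
t_prop = 434000/208000000 = 0.00208654 s; RTT = 0.00417308 s.
Cycle = t_tx + RTT = 0.00417384 s.
Utilization = t_tx / cycle = 7.58519e-07/0.00417384 = 0.01817 %.

0.01817 %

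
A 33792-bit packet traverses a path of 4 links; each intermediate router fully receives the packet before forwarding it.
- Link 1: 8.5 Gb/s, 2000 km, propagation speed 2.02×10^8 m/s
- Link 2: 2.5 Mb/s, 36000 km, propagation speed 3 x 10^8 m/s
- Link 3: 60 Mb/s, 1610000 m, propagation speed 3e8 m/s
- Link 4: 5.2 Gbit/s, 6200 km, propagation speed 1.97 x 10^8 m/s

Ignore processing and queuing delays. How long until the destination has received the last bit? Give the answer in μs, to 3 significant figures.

Transmission delays (L/R per hop): 3.97553, 13516.8, 563.2, 6.49846 μs; sum = 14090.5 μs.
Propagation delays (d/s per hop): 9900.99, 120000, 5366.67, 31472.1 μs; sum = 166740 μs.
End-to-end = 181000 μs.

181000 μs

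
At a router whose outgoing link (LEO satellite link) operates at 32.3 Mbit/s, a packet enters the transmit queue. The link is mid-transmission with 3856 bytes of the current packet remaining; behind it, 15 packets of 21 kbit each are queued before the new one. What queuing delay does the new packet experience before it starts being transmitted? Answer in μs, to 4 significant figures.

10710 μs

Each queued packet: L/R = 21000/3.23e+07 = 650.155 μs.
15 queued → 9752.32 μs.
Plus remaining 30848 bits of current packet: 955.046 μs.
Queuing delay = 10710 μs.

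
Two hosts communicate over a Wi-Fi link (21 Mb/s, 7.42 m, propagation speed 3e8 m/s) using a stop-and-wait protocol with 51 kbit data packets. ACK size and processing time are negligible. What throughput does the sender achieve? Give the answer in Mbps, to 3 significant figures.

t_tx = L/R = 51000/21000000 = 0.00242857 s.
t_prop = 7.42/300000000 = 2.47333e-08 s; RTT = 4.94667e-08 s.
Cycle = t_tx + RTT = 0.00242862 s.
Throughput = L / cycle = 51000 / 0.00242862 = 21.0 Mbps.

21.0 Mbps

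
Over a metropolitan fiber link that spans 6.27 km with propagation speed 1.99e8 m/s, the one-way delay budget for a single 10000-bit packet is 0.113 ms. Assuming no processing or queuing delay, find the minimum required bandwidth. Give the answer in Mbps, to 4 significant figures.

Propagation delay = 6270 / 199000000 = 0.0315075 ms.
Transmission budget = 0.113 − 0.0315075 = 0.0814925 ms.
R ≥ L / t_tx = 10000 bits / 8.14925e-05 s = 122.7 Mbps.

122.7 Mbps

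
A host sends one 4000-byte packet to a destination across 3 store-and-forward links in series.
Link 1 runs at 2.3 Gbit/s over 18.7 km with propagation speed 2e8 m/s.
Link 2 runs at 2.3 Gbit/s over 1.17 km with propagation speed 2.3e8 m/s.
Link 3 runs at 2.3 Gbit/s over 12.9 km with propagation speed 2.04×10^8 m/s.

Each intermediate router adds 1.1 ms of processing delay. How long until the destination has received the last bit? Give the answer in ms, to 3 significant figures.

L = 4000 × 8 = 32000 bits.
Transmission delay per hop = L/R = 32000/2300000000 = 0.013913 ms; 3 hops → 0.0417391 ms.
Propagation delays (d/s per hop): 0.0935, 0.00508696, 0.0632353 ms; sum = 0.161822 ms.
Processing at 2 router(s): 2 × 1.1 ms = 2.2 ms.
End-to-end = 2.40 ms.

2.40 ms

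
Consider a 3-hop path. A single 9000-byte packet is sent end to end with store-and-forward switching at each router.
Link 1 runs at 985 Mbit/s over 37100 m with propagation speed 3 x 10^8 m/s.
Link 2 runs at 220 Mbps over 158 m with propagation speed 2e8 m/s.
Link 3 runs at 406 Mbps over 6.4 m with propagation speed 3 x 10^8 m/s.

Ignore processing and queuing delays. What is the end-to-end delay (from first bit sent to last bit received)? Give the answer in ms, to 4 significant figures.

L = 9000 × 8 = 72000 bits.
Transmission delays (L/R per hop): 0.0730964, 0.327273, 0.17734 ms; sum = 0.577709 ms.
Propagation delays (d/s per hop): 0.123667, 0.00079, 2.13333e-05 ms; sum = 0.124478 ms.
End-to-end = 0.7022 ms.

0.7022 ms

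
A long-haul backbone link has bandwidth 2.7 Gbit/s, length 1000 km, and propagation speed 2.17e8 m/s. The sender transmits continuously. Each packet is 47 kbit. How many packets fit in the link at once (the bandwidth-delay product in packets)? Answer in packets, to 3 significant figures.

Propagation delay = 1000000 / 217000000 = 0.00460829 s.
BDP = R × t_prop = 2700000000 × 0.00460829 = 12442400 bits.
In packets of 47000 bits: 265 packets.

265 packets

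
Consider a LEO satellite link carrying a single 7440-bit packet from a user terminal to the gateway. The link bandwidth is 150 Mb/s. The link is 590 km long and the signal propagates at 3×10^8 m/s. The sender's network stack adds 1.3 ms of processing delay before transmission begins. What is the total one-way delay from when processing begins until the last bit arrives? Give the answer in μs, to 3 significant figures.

3320 μs

Transmission delay = L/R = 7440 / 150000000 = 49.6 μs.
Propagation delay = d/s = 590000 m / 300000000 m/s = 1966.67 μs.
Plus processing delay 1.3 ms = 1300 μs.
Total = 3320 μs.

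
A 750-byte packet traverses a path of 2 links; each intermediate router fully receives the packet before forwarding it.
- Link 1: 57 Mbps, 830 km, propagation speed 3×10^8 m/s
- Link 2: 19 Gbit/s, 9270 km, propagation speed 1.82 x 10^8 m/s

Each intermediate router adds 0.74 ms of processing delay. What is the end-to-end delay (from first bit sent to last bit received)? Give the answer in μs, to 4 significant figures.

L = 750 × 8 = 6000 bits.
Transmission delays (L/R per hop): 105.263, 0.315789 μs; sum = 105.579 μs.
Propagation delays (d/s per hop): 2766.67, 50934.1 μs; sum = 53700.7 μs.
Processing at 1 router(s): 1 × 0.74 ms = 740 μs.
End-to-end = 54550 μs.

54550 μs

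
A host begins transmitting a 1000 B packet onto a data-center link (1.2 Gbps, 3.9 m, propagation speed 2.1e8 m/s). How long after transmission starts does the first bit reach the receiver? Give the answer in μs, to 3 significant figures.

0.0186 μs

First bit experiences only propagation delay: d/s = 3.9/210000000 = 0.0186 μs.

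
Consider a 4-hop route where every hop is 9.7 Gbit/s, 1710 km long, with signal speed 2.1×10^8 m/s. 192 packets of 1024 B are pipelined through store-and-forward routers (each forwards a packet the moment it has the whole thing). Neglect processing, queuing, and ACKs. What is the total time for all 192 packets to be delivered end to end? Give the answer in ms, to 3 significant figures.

32.7 ms

Per-hop transmission t_tx = L/R = 8192/9700000000 = 0.000844536 ms.
Per-hop propagation t_prop = 1710000/210000000 = 8.14286 ms.
Pipeline fill: first packet needs 4·t_tx to clear all hops; remaining 191 packets each add one t_tx.
Total = (4+192-1)·t_tx + 4·t_prop = 195·0.000844536 + 4·8.14286 = 32.7 ms.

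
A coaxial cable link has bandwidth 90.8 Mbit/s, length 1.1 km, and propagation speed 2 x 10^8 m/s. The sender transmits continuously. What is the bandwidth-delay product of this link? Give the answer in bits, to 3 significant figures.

499 bits

Propagation delay = 1100 / 200000000 = 5.5e-06 s.
BDP = R × t_prop = 90800000 × 5.5e-06 = 499.4 bits.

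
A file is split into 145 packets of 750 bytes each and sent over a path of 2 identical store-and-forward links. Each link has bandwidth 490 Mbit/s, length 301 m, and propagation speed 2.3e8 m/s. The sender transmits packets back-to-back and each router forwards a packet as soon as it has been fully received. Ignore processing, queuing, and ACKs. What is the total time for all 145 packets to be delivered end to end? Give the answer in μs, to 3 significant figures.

Per-hop transmission t_tx = L/R = 6000/490000000 = 12.2449 μs.
Per-hop propagation t_prop = 301/2.3e+08 = 1.3087 μs.
Pipeline fill: first packet needs 2·t_tx to clear all hops; remaining 144 packets each add one t_tx.
Total = (2+145-1)·t_tx + 2·t_prop = 146·12.2449 + 2·1.3087 = 1790 μs.

1790 μs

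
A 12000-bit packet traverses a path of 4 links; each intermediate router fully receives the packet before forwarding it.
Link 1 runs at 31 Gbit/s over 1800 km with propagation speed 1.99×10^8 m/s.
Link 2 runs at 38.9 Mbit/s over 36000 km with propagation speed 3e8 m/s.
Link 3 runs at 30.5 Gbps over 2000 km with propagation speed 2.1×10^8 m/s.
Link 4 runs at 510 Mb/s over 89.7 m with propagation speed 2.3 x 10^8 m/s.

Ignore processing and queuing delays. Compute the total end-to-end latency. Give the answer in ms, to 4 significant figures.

Transmission delays (L/R per hop): 0.000387097, 0.308483, 0.000393443, 0.0235294 ms; sum = 0.332793 ms.
Propagation delays (d/s per hop): 9.04523, 120, 9.52381, 0.00039 ms; sum = 138.569 ms.
End-to-end = 138.9 ms.

138.9 ms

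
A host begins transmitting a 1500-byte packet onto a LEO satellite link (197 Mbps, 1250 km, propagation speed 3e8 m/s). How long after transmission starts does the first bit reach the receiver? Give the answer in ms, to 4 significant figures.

First bit experiences only propagation delay: d/s = 1250000/300000000 = 4.167 ms.

4.167 ms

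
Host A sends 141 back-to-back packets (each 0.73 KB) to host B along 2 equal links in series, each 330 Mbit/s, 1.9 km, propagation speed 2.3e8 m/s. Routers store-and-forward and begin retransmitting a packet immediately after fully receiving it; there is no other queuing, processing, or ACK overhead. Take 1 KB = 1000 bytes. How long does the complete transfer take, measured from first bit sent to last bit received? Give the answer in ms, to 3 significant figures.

2.53 ms

Per-hop transmission t_tx = L/R = 5840/330000000 = 0.017697 ms.
Per-hop propagation t_prop = 1900/2.3e+08 = 0.00826087 ms.
Pipeline fill: first packet needs 2·t_tx to clear all hops; remaining 140 packets each add one t_tx.
Total = (2+141-1)·t_tx + 2·t_prop = 142·0.017697 + 2·0.00826087 = 2.53 ms.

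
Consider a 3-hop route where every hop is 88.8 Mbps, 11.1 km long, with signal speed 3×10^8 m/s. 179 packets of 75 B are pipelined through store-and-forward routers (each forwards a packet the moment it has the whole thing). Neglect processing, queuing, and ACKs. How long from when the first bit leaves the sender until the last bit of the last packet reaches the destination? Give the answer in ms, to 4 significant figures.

Per-hop transmission t_tx = L/R = 600/88800000 = 0.00675676 ms.
Per-hop propagation t_prop = 11100/300000000 = 0.037 ms.
Pipeline fill: first packet needs 3·t_tx to clear all hops; remaining 178 packets each add one t_tx.
Total = (3+179-1)·t_tx + 3·t_prop = 181·0.00675676 + 3·0.037 = 1.334 ms.

1.334 ms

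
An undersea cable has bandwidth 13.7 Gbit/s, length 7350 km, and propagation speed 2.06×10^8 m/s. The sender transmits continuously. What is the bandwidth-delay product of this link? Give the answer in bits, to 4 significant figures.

Propagation delay = 7350000 / 206000000 = 0.0356796 s.
BDP = R × t_prop = 13700000000 × 0.0356796 = 488811000 bits.

488800000 bits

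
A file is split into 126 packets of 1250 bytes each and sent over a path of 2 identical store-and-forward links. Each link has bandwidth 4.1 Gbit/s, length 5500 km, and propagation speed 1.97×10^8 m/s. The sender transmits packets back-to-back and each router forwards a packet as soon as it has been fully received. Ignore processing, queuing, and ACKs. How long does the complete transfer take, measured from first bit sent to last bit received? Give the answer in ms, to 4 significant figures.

Per-hop transmission t_tx = L/R = 10000/4.1e+09 = 0.00243902 ms.
Per-hop propagation t_prop = 5500000/197000000 = 27.9188 ms.
Pipeline fill: first packet needs 2·t_tx to clear all hops; remaining 125 packets each add one t_tx.
Total = (2+126-1)·t_tx + 2·t_prop = 127·0.00243902 + 2·27.9188 = 56.15 ms.

56.15 ms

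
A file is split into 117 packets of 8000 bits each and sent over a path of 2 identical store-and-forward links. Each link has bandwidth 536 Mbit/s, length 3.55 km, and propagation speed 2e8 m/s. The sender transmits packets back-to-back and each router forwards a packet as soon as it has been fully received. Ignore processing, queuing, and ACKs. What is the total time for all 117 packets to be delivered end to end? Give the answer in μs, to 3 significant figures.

Per-hop transmission t_tx = L/R = 8000/536000000 = 14.9254 μs.
Per-hop propagation t_prop = 3550/200000000 = 17.75 μs.
Pipeline fill: first packet needs 2·t_tx to clear all hops; remaining 116 packets each add one t_tx.
Total = (2+117-1)·t_tx + 2·t_prop = 118·14.9254 + 2·17.75 = 1800 μs.

1800 μs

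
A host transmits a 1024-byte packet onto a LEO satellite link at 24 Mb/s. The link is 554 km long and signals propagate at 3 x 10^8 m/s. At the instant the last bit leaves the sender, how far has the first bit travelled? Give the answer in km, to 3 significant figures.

t_tx = L/R = 8192/24000000 = 0.000341333 s.
Distance = s × t_tx = 300000000 × 0.000341333 = 102 km.

102 km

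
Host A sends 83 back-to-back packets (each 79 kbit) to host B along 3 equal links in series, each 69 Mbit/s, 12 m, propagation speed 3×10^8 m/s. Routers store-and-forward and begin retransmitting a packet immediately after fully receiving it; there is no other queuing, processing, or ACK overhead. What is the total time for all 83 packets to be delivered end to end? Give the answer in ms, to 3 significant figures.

Per-hop transmission t_tx = L/R = 79000/69000000 = 1.14493 ms.
Per-hop propagation t_prop = 12/300000000 = 4e-05 ms.
Pipeline fill: first packet needs 3·t_tx to clear all hops; remaining 82 packets each add one t_tx.
Total = (3+83-1)·t_tx + 3·t_prop = 85·1.14493 + 3·4e-05 = 97.3 ms.

97.3 ms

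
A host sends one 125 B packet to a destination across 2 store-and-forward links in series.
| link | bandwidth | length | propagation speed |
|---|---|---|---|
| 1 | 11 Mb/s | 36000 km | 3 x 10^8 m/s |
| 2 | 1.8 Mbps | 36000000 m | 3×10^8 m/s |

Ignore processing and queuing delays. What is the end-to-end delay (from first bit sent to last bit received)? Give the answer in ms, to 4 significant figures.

L = 125 × 8 = 1000 bits.
Transmission delays (L/R per hop): 0.0909091, 0.555556 ms; sum = 0.646465 ms.
Propagation delays (d/s per hop): 120, 120 ms; sum = 240 ms.
End-to-end = 240.6 ms.

240.6 ms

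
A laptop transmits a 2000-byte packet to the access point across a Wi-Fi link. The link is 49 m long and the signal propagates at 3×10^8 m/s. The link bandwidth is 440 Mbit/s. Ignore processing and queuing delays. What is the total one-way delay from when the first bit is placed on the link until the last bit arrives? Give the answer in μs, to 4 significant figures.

36.53 μs

L = 2000 × 8 = 16000 bits.
Transmission delay = L/R = 16000 / 440000000 = 36.3636 μs.
Propagation delay = d/s = 49 m / 300000000 m/s = 0.163333 μs.
Total = 36.53 μs.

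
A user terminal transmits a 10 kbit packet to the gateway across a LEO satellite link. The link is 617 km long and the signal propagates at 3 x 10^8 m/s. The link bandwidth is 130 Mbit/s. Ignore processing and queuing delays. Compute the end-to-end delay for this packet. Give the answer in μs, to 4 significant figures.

L = 10000 bits.
Transmission delay = L/R = 10000 / 130000000 = 76.9231 μs.
Propagation delay = d/s = 617000 m / 300000000 m/s = 2056.67 μs.
Total = 2134 μs.

2134 μs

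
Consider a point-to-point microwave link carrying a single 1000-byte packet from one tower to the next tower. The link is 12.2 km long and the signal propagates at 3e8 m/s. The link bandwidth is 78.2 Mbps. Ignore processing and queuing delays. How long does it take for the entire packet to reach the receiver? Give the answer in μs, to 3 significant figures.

143 μs

L = 1000 × 8 = 8000 bits.
Transmission delay = L/R = 8000 / 78200000 = 102.302 μs.
Propagation delay = d/s = 12200 m / 300000000 m/s = 40.6667 μs.
Total = 143 μs.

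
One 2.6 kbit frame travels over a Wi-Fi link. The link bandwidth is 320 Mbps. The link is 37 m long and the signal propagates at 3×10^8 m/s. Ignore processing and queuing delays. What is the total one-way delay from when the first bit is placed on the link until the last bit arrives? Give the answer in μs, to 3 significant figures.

8.25 μs

L = 2600 bits.
Transmission delay = L/R = 2600 / 320000000 = 8.125 μs.
Propagation delay = d/s = 37 m / 300000000 m/s = 0.123333 μs.
Total = 8.25 μs.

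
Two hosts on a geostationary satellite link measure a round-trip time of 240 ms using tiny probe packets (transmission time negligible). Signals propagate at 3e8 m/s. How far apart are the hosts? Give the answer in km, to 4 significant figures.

36000 km

One-way propagation = RTT/2 = 120 ms.
d = s × t = 300000000 × 0.12 = 36000 km.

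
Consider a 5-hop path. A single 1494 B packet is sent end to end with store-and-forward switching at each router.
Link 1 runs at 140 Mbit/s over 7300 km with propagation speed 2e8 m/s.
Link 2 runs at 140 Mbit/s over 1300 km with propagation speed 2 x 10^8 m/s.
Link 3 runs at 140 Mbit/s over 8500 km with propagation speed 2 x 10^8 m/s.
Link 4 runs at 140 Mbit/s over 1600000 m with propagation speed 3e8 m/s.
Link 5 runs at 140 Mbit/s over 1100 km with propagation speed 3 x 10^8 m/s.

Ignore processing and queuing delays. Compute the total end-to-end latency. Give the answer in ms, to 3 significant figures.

L = 1494 × 8 = 11952 bits.
Transmission delay per hop = L/R = 11952/140000000 = 0.0853714 ms; 5 hops → 0.426857 ms.
Propagation delays (d/s per hop): 36.5, 6.5, 42.5, 5.33333, 3.66667 ms; sum = 94.5 ms.
End-to-end = 94.9 ms.

94.9 ms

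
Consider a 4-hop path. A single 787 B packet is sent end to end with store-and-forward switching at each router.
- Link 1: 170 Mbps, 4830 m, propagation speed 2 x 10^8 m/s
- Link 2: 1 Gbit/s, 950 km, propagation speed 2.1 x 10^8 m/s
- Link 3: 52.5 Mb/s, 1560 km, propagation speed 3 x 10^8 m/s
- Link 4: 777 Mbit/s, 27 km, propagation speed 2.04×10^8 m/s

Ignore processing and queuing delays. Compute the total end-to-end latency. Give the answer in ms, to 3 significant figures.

10.1 ms

L = 787 × 8 = 6296 bits.
Transmission delays (L/R per hop): 0.0370353, 0.006296, 0.119924, 0.00810296 ms; sum = 0.171358 ms.
Propagation delays (d/s per hop): 0.02415, 4.52381, 5.2, 0.132353 ms; sum = 9.88031 ms.
End-to-end = 10.1 ms.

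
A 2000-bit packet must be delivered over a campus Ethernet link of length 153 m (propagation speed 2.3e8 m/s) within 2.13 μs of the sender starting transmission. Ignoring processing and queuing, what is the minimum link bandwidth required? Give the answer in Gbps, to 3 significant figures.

1.37 Gbps

Propagation delay = 153 / 2.3e+08 = 0.665217 μs.
Transmission budget = 2.13 − 0.665217 = 1.46478 μs.
R ≥ L / t_tx = 2000 bits / 1.46478e-06 s = 1.37 Gbps.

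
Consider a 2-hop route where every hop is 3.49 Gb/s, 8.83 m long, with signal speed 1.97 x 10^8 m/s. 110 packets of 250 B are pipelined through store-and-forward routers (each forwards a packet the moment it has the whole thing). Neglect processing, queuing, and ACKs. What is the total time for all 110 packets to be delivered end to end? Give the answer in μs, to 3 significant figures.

Per-hop transmission t_tx = L/R = 2000/3490000000 = 0.573066 μs.
Per-hop propagation t_prop = 8.83/197000000 = 0.0448223 μs.
Pipeline fill: first packet needs 2·t_tx to clear all hops; remaining 109 packets each add one t_tx.
Total = (2+110-1)·t_tx + 2·t_prop = 111·0.573066 + 2·0.0448223 = 63.7 μs.

63.7 μs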